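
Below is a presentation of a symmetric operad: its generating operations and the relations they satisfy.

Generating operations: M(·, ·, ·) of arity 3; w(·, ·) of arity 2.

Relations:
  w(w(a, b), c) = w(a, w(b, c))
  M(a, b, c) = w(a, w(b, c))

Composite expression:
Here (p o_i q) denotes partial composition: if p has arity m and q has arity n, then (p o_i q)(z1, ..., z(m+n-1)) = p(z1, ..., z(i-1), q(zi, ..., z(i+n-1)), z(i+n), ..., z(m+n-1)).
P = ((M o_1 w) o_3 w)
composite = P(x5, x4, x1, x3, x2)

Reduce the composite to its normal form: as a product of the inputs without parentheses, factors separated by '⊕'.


x5 ⊕ x4 ⊕ x1 ⊕ x3 ⊕ x2

Every regrouping of M is equal, so read the x-inputs in written order.
w(x5, x4) collapses to x5 ⊕ x4
w(x1, x3) collapses to x1 ⊕ x3
M(w(x5, x4), w(x1, x3), x2) collapses to x5 ⊕ x4 ⊕ x1 ⊕ x3 ⊕ x2


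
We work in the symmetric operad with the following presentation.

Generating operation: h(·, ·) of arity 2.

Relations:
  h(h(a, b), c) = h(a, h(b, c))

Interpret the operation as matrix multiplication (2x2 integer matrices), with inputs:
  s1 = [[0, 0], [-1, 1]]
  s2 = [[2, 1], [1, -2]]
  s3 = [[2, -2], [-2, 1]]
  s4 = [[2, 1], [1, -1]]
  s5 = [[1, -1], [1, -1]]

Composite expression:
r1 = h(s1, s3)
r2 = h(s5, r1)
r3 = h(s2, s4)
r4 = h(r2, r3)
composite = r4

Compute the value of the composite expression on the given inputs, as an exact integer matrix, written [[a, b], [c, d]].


[[20, -5], [20, -5]]

h(s1, s3) = [[0, 0], [-4, 3]]
h(s5, h(s1, s3)) = [[4, -3], [4, -3]]
h(s2, s4) = [[5, 1], [0, 3]]
h(h(s5, h(s1, s3)), h(s2, s4)) = [[20, -5], [20, -5]]


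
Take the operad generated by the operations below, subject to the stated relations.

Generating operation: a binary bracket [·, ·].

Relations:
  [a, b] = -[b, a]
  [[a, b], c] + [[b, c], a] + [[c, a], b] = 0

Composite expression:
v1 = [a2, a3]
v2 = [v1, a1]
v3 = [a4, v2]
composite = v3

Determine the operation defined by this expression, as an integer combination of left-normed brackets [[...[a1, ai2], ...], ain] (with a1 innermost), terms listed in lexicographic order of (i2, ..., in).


[[[a1, a2], a3], a4] - [[[a1, a3], a2], a4]

In the tensor algebra, words opening a1 carry the a1-anchored form.
Composite bracket: [a4, [[a2, a3], a1]]
Full expansion: 8 signed words from ab - ba (2^3 = 8).
Only words starting with a1 matter:
  word a1a2a3a4 has sign +1, contributing +[[[a1, a2], a3], a4]
  word a1a3a2a4 has sign -1, contributing -[[[a1, a3], a2], a4]


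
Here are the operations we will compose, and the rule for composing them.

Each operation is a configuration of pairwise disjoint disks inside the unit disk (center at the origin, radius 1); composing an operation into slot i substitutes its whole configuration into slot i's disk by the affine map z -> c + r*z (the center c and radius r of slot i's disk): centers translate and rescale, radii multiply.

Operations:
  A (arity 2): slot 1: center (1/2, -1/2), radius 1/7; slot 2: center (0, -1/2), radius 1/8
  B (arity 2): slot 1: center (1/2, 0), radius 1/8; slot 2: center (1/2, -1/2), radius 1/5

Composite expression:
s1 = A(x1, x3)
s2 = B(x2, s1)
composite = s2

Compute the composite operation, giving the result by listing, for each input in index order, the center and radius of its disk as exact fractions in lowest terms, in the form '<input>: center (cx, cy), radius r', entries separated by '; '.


x1: center (3/5, -3/5), radius 1/35; x2: center (1/2, 0), radius 1/8; x3: center (1/2, -3/5), radius 1/40

Nesting under B composes maps z -> c + r*z down each x-path.
tracing x2 down its 1-map path: center (1/2, 0), radius 1/8
tracing x1 down its 2-map path: center (3/5, -3/5), radius 1/35
tracing x3 down its 2-map path: center (1/2, -3/5), radius 1/40


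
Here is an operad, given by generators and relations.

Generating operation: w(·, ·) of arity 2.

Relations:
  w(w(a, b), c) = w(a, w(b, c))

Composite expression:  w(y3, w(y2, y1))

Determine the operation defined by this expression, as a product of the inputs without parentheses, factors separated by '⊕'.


y3 ⊕ y2 ⊕ y1

All parenthesizations of w agree; list the y-inputs left to right.
w(y2, y1) unparenthesizes to y2 ⊕ y1
w(y3, w(y2, y1)) unparenthesizes to y3 ⊕ y2 ⊕ y1


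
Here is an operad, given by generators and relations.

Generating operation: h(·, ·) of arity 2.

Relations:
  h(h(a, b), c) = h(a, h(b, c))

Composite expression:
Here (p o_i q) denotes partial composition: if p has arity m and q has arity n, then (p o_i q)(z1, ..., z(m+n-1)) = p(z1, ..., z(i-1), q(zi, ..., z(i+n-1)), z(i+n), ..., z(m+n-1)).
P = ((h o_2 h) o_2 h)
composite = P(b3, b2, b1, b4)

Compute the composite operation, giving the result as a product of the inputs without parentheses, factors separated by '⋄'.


b3 ⋄ b2 ⋄ b1 ⋄ b4

Associativity of h dissolves the nesting; only the b-input order survives.
h(b2, b1) spells out as b2 ⋄ b1
h(h(b2, b1), b4) spells out as b2 ⋄ b1 ⋄ b4
h(b3, h(h(b2, b1), b4)) spells out as b3 ⋄ b2 ⋄ b1 ⋄ b4


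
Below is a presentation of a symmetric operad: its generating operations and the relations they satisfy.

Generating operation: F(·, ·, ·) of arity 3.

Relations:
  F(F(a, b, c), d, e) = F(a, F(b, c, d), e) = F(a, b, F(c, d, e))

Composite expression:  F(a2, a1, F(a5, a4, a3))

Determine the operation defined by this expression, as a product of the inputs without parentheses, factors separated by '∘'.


a2 ∘ a1 ∘ a5 ∘ a4 ∘ a3

Under associativity of F, the answer is the a's in reading order.
F(a5, a4, a3) unparenthesizes to a5 ∘ a4 ∘ a3
F(a2, a1, F(a5, a4, a3)) unparenthesizes to a2 ∘ a1 ∘ a5 ∘ a4 ∘ a3


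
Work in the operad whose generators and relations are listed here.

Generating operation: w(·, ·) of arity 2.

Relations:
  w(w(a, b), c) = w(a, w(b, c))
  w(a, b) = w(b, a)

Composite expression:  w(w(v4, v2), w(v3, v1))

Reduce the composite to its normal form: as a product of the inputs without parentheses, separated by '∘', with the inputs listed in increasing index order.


Key point: w commutes, so take the v-inputs in any fixed order.
w(v4, v2) linearizes to v4 ∘ v2
w(v3, v1) linearizes to v3 ∘ v1
w(w(v4, v2), w(v3, v1)) linearizes to v4 ∘ v2 ∘ v3 ∘ v1
the factors in increasing index order: v1 ∘ v2 ∘ v3 ∘ v4

v1 ∘ v2 ∘ v3 ∘ v4


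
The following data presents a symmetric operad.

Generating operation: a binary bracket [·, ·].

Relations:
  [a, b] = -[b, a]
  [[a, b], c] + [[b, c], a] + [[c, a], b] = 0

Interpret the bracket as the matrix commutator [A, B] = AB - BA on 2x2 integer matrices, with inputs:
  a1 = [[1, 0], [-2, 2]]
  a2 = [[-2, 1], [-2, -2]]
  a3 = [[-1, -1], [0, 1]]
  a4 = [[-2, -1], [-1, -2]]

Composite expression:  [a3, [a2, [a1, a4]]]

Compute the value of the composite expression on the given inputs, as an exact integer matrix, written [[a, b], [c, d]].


[a1, a4] = [[-2, 1], [-1, 2]]
[a2, [a1, a4]] = [[1, 4], [8, -1]]
[a3, [a2, [a1, a4]]] = [[-8, -6], [16, 8]]

[[-8, -6], [16, 8]]


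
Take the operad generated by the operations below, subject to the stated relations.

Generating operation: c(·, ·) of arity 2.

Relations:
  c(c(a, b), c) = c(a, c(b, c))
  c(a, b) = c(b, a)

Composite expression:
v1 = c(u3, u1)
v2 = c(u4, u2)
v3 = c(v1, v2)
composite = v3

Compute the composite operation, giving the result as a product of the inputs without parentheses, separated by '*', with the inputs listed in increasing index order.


u1 * u2 * u3 * u4

Shape and order are irrelevant to c; the u-input set decides.
c(u3, u1) unparenthesizes to u3 * u1
c(u4, u2) unparenthesizes to u4 * u2
c(c(u3, u1), c(u4, u2)) unparenthesizes to u3 * u1 * u4 * u2
putting the inputs in ascending order: u1 * u2 * u3 * u4


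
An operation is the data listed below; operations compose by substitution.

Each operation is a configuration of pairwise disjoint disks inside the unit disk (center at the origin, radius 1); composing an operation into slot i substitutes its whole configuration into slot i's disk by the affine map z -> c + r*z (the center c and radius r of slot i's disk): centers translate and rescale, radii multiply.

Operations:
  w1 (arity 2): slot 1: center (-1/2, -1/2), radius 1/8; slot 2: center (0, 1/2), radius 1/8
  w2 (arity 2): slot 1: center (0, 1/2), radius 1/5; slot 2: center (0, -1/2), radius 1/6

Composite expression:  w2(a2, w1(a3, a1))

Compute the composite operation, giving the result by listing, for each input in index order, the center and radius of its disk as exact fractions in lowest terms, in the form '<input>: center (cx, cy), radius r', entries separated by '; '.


a1: center (0, -5/12), radius 1/48; a2: center (0, 1/2), radius 1/5; a3: center (-1/12, -7/12), radius 1/48

Nesting under w2 composes maps z -> c + r*z down each a-path.
for a2, the 1-step affine chain lands on center (0, 1/2), radius 1/5
for a3, the 2-step affine chain lands on center (-1/12, -7/12), radius 1/48
for a1, the 2-step affine chain lands on center (0, -5/12), radius 1/48


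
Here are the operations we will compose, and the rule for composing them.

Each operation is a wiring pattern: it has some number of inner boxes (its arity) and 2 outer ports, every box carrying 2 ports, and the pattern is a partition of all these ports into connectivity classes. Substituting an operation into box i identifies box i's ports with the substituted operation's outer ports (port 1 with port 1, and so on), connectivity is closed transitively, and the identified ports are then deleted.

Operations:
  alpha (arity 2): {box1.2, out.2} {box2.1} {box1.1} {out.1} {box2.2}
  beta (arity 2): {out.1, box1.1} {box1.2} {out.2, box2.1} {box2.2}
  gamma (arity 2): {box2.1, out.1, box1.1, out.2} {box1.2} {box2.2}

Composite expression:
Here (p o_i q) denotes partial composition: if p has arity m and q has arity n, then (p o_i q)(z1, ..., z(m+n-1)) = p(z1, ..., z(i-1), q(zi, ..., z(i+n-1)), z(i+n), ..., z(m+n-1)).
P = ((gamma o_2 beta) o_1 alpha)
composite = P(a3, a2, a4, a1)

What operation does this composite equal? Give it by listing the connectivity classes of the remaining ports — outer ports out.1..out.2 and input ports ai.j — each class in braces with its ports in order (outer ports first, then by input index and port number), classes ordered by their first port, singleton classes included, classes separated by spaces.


Reachability decides: close wires over gamma-identified ports.
composing alpha on (a3, a2), with out.j its own outer ports: {out.1} {out.2, a3.2} {a2.1} {a2.2} {a3.1}
composing beta on (a4, a1), with out.j its own outer ports: {out.1, a4.1} {out.2, a1.1} {a1.2} {a4.2}
composing gamma on (a3, a2, a4, a1), with out.j its own outer ports: {out.1, out.2, a4.1} {a1.1} {a1.2} {a2.1} {a2.2} {a3.1} {a3.2} {a4.2}

{out.1, out.2, a4.1} {a1.1} {a1.2} {a2.1} {a2.2} {a3.1} {a3.2} {a4.2}


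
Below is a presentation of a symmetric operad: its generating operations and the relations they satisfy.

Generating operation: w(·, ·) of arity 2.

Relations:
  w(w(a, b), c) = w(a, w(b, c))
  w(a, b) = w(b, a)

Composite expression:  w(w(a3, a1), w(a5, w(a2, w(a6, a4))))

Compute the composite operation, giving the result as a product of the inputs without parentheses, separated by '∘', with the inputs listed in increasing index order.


a1 ∘ a2 ∘ a3 ∘ a4 ∘ a5 ∘ a6

Key point: w commutes, so take the a-inputs in any fixed order.
w(a3, a1) unparenthesizes to a3 ∘ a1
w(a6, a4) unparenthesizes to a6 ∘ a4
w(a2, w(a6, a4)) unparenthesizes to a2 ∘ a6 ∘ a4
w(a5, w(a2, w(a6, a4))) unparenthesizes to a5 ∘ a2 ∘ a6 ∘ a4
w(w(a3, a1), w(a5, w(a2, w(a6, a4)))) unparenthesizes to a3 ∘ a1 ∘ a5 ∘ a2 ∘ a6 ∘ a4
rearranged into index order: a1 ∘ a2 ∘ a3 ∘ a4 ∘ a5 ∘ a6


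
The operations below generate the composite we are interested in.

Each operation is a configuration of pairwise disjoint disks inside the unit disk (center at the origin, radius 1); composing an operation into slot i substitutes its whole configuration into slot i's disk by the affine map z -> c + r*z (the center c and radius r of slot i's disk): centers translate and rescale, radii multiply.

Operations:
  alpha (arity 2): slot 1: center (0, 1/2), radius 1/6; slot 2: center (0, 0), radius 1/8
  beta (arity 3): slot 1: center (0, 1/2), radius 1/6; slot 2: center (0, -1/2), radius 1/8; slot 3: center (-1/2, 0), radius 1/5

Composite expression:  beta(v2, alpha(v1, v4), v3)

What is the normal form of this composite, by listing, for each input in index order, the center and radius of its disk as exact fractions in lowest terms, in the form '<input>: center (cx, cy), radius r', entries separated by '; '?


Each v-disk chains the slot maps above it in beta; radii multiply.
input v2: composing its 1 substitution step yields center (0, 1/2), radius 1/6
input v1: composing its 2 substitution steps yields center (0, -7/16), radius 1/48
input v4: composing its 2 substitution steps yields center (0, -1/2), radius 1/64
input v3: composing its 1 substitution step yields center (-1/2, 0), radius 1/5

v1: center (0, -7/16), radius 1/48; v2: center (0, 1/2), radius 1/6; v3: center (-1/2, 0), radius 1/5; v4: center (0, -1/2), radius 1/64


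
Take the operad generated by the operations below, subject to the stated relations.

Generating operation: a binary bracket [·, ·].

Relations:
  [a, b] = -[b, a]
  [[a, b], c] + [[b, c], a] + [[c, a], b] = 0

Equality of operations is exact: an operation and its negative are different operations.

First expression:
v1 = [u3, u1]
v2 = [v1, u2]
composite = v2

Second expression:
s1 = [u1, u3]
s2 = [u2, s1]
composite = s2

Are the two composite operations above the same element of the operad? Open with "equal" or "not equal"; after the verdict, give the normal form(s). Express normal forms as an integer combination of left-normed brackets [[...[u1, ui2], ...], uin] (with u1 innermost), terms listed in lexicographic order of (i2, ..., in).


equal; both compose to -[[u1, u3], u2]

The first expression, normalized: -[[u1, u3], u2]
The second expression, normalized: -[[u1, u3], u2]
Both agree, so they are equal.


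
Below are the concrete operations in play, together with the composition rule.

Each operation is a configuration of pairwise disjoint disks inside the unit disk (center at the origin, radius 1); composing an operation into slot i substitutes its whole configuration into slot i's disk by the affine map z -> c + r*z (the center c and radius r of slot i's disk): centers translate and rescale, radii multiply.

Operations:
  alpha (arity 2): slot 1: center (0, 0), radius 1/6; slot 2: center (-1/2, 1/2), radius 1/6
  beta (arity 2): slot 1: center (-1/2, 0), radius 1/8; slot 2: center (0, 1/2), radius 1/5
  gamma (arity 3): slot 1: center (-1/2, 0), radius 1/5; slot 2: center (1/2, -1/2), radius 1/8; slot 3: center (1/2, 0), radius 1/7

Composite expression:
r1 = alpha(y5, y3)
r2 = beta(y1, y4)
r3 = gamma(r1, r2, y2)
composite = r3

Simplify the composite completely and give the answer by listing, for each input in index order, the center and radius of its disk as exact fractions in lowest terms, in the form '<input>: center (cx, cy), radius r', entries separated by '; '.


y1: center (7/16, -1/2), radius 1/64; y2: center (1/2, 0), radius 1/7; y3: center (-3/5, 1/10), radius 1/30; y4: center (1/2, -7/16), radius 1/40; y5: center (-1/2, 0), radius 1/30

Nesting under gamma composes maps z -> c + r*z down each y-path.
for y5, the 2-step affine chain lands on center (-1/2, 0), radius 1/30
for y3, the 2-step affine chain lands on center (-3/5, 1/10), radius 1/30
for y1, the 2-step affine chain lands on center (7/16, -1/2), radius 1/64
for y4, the 2-step affine chain lands on center (1/2, -7/16), radius 1/40
for y2, the 1-step affine chain lands on center (1/2, 0), radius 1/7


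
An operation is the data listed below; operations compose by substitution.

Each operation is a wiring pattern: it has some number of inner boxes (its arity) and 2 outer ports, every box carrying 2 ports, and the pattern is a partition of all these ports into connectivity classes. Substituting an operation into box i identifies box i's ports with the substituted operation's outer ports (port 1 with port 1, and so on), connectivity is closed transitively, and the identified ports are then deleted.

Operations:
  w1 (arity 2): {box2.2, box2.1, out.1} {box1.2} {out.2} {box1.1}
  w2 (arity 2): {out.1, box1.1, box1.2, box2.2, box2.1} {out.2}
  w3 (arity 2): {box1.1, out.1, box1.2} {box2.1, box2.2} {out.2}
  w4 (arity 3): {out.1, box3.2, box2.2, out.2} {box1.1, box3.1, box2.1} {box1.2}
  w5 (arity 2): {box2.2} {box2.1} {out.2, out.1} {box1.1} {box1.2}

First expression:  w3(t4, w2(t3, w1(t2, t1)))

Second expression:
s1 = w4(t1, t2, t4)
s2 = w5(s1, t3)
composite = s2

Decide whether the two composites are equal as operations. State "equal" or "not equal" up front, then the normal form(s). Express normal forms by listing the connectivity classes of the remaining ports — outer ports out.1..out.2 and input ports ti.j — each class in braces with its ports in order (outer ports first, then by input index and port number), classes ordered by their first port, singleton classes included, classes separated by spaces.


not equal; the first gives {out.1, t4.1, t4.2} {out.2} {t1.1, t1.2, t3.1, t3.2} {t2.1} {t2.2} and the second {out.1, out.2} {t1.1, t2.1, t4.1} {t1.2} {t2.2, t4.2} {t3.1} {t3.2}

Normal form of the first expression: {out.1, t4.1, t4.2} {out.2} {t1.1, t1.2, t3.1, t3.2} {t2.1} {t2.2}
Normal form of the second expression: {out.1, out.2} {t1.1, t2.1, t4.1} {t1.2} {t2.2, t4.2} {t3.1} {t3.2}
The forms do not match — not equal.


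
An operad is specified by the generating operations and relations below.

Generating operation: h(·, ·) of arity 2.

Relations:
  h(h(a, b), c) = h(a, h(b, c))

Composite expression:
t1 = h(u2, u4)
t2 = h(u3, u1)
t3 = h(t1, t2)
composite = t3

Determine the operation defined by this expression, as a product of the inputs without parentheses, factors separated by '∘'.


u2 ∘ u4 ∘ u3 ∘ u1

Every regrouping of h is equal, so read the u-inputs in written order.
h(u2, u4) unparenthesizes to u2 ∘ u4
h(u3, u1) unparenthesizes to u3 ∘ u1
h(h(u2, u4), h(u3, u1)) unparenthesizes to u2 ∘ u4 ∘ u3 ∘ u1


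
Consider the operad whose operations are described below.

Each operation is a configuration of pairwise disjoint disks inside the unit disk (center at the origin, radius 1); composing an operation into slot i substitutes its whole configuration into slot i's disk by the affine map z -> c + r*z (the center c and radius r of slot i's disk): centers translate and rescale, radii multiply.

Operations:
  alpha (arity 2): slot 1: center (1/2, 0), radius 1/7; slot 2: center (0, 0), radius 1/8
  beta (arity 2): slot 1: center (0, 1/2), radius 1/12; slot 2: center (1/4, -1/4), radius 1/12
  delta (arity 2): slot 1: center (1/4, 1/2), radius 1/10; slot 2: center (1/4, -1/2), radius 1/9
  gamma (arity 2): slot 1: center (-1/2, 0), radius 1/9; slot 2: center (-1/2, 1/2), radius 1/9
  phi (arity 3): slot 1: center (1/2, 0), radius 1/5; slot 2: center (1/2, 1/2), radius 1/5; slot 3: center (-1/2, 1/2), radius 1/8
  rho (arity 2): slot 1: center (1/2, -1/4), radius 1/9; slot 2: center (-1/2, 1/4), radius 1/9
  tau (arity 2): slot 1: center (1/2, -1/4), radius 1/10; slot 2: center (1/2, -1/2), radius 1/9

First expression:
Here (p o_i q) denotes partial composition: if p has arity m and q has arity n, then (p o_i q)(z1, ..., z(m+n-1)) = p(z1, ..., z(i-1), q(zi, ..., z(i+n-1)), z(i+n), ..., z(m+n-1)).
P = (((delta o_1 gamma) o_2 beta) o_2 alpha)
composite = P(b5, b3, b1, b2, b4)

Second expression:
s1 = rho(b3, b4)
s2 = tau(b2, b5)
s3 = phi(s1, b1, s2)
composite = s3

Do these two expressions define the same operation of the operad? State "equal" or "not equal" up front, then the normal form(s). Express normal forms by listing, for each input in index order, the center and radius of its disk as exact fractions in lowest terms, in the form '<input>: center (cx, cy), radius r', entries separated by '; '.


not equal; the first gives b1: center (1/5, 5/9), radius 1/8640; b2: center (73/360, 197/360), radius 1/1080; b3: center (433/2160, 5/9), radius 1/7560; b4: center (1/4, -1/2), radius 1/9; b5: center (1/5, 1/2), radius 1/90 and the second b1: center (1/2, 1/2), radius 1/5; b2: center (-7/16, 15/32), radius 1/80; b3: center (3/5, -1/20), radius 1/45; b4: center (2/5, 1/20), radius 1/45; b5: center (-7/16, 7/16), radius 1/72

Normal form of the first expression: b1: center (1/5, 5/9), radius 1/8640; b2: center (73/360, 197/360), radius 1/1080; b3: center (433/2160, 5/9), radius 1/7560; b4: center (1/4, -1/2), radius 1/9; b5: center (1/5, 1/2), radius 1/90
Normal form of the second expression: b1: center (1/2, 1/2), radius 1/5; b2: center (-7/16, 15/32), radius 1/80; b3: center (3/5, -1/20), radius 1/45; b4: center (2/5, 1/20), radius 1/45; b5: center (-7/16, 7/16), radius 1/72
No match — not equal.


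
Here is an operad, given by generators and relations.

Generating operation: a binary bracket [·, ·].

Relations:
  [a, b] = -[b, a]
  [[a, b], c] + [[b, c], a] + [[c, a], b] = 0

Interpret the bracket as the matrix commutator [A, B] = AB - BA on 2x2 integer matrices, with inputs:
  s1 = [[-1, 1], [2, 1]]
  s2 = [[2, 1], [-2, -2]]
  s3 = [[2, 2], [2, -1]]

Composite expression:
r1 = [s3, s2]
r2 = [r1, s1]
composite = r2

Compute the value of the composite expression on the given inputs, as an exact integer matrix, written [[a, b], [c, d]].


[[-24, -22], [-4, 24]]

[s3, s2] = [[-6, -5], [14, 6]]
[[s3, s2], s1] = [[-24, -22], [-4, 24]]


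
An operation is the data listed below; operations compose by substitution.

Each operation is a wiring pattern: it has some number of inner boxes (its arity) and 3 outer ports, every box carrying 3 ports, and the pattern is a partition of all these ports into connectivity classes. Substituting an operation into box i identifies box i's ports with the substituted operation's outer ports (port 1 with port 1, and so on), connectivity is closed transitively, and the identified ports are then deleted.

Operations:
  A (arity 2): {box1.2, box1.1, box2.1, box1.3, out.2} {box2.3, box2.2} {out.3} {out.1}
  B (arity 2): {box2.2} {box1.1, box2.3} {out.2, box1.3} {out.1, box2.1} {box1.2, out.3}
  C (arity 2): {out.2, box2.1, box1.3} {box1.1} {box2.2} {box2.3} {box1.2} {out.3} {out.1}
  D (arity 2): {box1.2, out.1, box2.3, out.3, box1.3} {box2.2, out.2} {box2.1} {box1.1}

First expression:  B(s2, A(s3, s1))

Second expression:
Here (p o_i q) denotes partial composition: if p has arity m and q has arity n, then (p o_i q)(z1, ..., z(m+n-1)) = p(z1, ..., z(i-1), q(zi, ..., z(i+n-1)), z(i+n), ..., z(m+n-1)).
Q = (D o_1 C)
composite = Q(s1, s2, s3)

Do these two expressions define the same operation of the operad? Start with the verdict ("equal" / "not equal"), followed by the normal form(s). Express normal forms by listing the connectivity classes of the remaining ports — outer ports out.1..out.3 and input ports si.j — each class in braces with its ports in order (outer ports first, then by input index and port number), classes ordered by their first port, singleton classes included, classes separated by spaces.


The first composite normalizes to {out.1} {out.2, s2.3} {out.3, s2.2} {s1.1, s3.1, s3.2, s3.3} {s1.2, s1.3} {s2.1}
The second composite normalizes to {out.1, out.3, s1.3, s2.1, s3.3} {out.2, s3.2} {s1.1} {s1.2} {s2.2} {s2.3} {s3.1}
They disagree, so not equal.

not equal; first: {out.1} {out.2, s2.3} {out.3, s2.2} {s1.1, s3.1, s3.2, s3.3} {s1.2, s1.3} {s2.1}; second: {out.1, out.3, s1.3, s2.1, s3.3} {out.2, s3.2} {s1.1} {s1.2} {s2.2} {s2.3} {s3.1}


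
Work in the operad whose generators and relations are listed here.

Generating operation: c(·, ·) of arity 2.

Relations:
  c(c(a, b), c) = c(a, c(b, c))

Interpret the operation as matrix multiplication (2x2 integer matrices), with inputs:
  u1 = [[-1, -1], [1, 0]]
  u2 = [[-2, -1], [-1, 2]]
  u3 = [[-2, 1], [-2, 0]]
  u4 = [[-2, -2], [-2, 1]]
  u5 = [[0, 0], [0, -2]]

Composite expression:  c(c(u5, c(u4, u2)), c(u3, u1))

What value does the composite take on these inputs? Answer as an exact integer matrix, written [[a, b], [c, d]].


[[0, 0], [-34, -28]]

c(u4, u2) = [[6, -2], [3, 4]]
c(u5, c(u4, u2)) = [[0, 0], [-6, -8]]
c(u3, u1) = [[3, 2], [2, 2]]
c(c(u5, c(u4, u2)), c(u3, u1)) = [[0, 0], [-34, -28]]


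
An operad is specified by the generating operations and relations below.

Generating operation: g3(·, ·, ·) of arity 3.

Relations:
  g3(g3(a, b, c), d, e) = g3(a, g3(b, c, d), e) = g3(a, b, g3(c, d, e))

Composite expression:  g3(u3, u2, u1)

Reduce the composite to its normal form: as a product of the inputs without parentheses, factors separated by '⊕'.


u3 ⊕ u2 ⊕ u1

The g3-tree's shape is irrelevant; the u-reading-order decides.
g3(u3, u2, u1) flattens to u3 ⊕ u2 ⊕ u1


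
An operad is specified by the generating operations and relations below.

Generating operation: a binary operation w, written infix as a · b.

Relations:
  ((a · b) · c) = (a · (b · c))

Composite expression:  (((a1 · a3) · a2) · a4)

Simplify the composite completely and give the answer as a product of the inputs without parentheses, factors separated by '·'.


Associativity of w dissolves the nesting; only the a-input order survives.
(a1 · a3) linearizes to a1 · a3
((a1 · a3) · a2) linearizes to a1 · a3 · a2
(((a1 · a3) · a2) · a4) linearizes to a1 · a3 · a2 · a4

a1 · a3 · a2 · a4


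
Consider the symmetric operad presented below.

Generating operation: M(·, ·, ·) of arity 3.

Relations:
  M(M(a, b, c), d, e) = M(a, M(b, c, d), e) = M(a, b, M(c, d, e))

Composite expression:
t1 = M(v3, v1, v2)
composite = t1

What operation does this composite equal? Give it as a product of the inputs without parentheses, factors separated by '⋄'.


v3 ⋄ v1 ⋄ v2

Key point: M is associative — brackets drop, the v-order remains.
M(v3, v1, v2) collapses to v3 ⋄ v1 ⋄ v2


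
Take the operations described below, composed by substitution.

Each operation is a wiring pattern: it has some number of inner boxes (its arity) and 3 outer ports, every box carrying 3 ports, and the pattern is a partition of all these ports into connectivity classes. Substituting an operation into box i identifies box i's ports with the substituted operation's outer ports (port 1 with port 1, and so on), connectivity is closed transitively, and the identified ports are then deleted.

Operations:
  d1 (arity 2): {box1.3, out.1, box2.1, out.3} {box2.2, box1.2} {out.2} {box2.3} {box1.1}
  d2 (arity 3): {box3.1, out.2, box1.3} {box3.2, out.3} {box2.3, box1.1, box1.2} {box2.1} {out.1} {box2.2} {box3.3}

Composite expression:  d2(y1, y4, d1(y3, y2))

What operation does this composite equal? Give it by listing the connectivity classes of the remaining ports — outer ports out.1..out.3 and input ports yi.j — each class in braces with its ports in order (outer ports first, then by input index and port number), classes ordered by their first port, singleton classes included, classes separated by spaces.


{out.1} {out.2, y1.3, y2.1, y3.3} {out.3} {y1.1, y1.2, y4.3} {y2.2, y3.2} {y2.3} {y3.1} {y4.1} {y4.2}

Reachability decides: close wires over d2-identified ports.
through d1, on inputs (y3, y2): {out.1, out.3, y2.1, y3.3} {out.2} {y2.2, y3.2} {y2.3} {y3.1} (out.j = stage outer ports)
through d2, on inputs (y1, y4, y3, y2): {out.1} {out.2, y1.3, y2.1, y3.3} {out.3} {y1.1, y1.2, y4.3} {y2.2, y3.2} {y2.3} {y3.1} {y4.1} {y4.2} (out.j = stage outer ports)


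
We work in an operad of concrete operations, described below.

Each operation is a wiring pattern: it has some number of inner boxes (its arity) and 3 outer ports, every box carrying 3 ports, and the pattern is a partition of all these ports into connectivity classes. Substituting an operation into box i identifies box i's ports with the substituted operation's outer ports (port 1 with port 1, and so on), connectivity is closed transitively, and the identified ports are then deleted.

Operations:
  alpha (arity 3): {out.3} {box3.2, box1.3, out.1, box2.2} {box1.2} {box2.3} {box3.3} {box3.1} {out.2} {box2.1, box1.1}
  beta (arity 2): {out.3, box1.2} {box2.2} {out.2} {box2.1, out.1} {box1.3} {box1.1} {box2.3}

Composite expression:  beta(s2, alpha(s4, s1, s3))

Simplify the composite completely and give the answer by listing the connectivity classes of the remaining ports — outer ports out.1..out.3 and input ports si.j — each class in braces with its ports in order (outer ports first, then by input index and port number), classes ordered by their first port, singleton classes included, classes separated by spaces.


Two ports join when wires chain via beta-identified ports.
alpha over (s4, s1, s3) gives {out.1, s1.2, s3.2, s4.3} {out.2} {out.3} {s1.1, s4.1} {s1.3} {s3.1} {s3.3} {s4.2}, out.j being that stage's outer ports
beta over (s2, s4, s1, s3) gives {out.1, s1.2, s3.2, s4.3} {out.2} {out.3, s2.2} {s1.1, s4.1} {s1.3} {s2.1} {s2.3} {s3.1} {s3.3} {s4.2}, out.j being that stage's outer ports

{out.1, s1.2, s3.2, s4.3} {out.2} {out.3, s2.2} {s1.1, s4.1} {s1.3} {s2.1} {s2.3} {s3.1} {s3.3} {s4.2}


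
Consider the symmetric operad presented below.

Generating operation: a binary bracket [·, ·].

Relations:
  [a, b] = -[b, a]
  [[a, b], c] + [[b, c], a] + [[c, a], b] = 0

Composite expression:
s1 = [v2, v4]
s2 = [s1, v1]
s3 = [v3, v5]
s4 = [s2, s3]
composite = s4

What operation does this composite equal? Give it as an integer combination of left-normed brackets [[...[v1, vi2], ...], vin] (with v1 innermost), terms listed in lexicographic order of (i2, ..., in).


-[[[[v1, v2], v4], v3], v5] + [[[[v1, v2], v4], v5], v3] + [[[[v1, v4], v2], v3], v5] - [[[[v1, v4], v2], v5], v3]

A multilinear Lie element is pinned by v1-initial words (v1 innermost).
Composite bracket: [[[v2, v4], v1], [v3, v5]]
Applying ab - ba throughout gives 16 signed words (2^4 = 16).
Coefficients come from the v1-initial words:
  the word v1v2v4v3v5 carries sign -1 and contributes -[[[[v1, v2], v4], v3], v5]
  the word v1v2v4v5v3 carries sign +1 and contributes +[[[[v1, v2], v4], v5], v3]
  the word v1v4v2v3v5 carries sign +1 and contributes +[[[[v1, v4], v2], v3], v5]
  the word v1v4v2v5v3 carries sign -1 and contributes -[[[[v1, v4], v2], v5], v3]


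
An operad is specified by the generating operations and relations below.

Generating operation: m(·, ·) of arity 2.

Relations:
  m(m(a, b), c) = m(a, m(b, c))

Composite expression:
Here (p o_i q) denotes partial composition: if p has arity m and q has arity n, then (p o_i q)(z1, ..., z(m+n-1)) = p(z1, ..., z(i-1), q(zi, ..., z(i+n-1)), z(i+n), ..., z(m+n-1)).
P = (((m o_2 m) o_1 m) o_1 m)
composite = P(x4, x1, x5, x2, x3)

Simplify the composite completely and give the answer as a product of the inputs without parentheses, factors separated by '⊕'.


Key point: m is associative — brackets drop, the x-order remains.
m(x4, x1) reduces to x4 ⊕ x1
m(m(x4, x1), x5) reduces to x4 ⊕ x1 ⊕ x5
m(x2, x3) reduces to x2 ⊕ x3
m(m(m(x4, x1), x5), m(x2, x3)) reduces to x4 ⊕ x1 ⊕ x5 ⊕ x2 ⊕ x3

x4 ⊕ x1 ⊕ x5 ⊕ x2 ⊕ x3


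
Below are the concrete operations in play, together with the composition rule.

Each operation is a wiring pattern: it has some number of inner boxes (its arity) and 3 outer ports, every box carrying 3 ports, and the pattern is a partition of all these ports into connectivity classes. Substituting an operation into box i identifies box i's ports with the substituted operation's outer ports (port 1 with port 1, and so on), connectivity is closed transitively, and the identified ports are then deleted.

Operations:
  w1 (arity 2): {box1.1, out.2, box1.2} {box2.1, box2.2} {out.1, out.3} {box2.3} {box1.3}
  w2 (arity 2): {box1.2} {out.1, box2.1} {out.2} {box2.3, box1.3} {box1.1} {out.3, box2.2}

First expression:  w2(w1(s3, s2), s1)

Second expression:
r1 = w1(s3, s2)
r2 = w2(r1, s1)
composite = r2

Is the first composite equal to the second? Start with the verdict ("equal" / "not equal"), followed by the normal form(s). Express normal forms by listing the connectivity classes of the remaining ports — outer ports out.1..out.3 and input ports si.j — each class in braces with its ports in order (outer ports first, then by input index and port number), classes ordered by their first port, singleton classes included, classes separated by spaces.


Normal form of the first expression: {out.1, s1.1} {out.2} {out.3, s1.2} {s1.3} {s2.1, s2.2} {s2.3} {s3.1, s3.2} {s3.3}
Normal form of the second expression: {out.1, s1.1} {out.2} {out.3, s1.2} {s1.3} {s2.1, s2.2} {s2.3} {s3.1, s3.2} {s3.3}
The forms coincide; equal.

equal: each reduces to {out.1, s1.1} {out.2} {out.3, s1.2} {s1.3} {s2.1, s2.2} {s2.3} {s3.1, s3.2} {s3.3}


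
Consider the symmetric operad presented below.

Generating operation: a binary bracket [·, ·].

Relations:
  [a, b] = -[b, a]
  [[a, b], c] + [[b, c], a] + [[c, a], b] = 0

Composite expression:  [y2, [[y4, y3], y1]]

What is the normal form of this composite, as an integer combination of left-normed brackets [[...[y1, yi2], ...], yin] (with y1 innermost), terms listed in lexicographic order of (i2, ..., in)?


-[[[y1, y3], y4], y2] + [[[y1, y4], y3], y2]

In the tensor algebra, words opening y1 carry the y1-anchored form.
Composite bracket: [y2, [[y4, y3], y1]]
The bracket unfolds into 8 signed words via [a, b] = ab - ba (2^3 = 8).
Coefficients come from the y1-initial words:
  y1y3y4y2 (sign -1) contributes -[[[y1, y3], y4], y2]
  y1y4y3y2 (sign +1) contributes +[[[y1, y4], y3], y2]


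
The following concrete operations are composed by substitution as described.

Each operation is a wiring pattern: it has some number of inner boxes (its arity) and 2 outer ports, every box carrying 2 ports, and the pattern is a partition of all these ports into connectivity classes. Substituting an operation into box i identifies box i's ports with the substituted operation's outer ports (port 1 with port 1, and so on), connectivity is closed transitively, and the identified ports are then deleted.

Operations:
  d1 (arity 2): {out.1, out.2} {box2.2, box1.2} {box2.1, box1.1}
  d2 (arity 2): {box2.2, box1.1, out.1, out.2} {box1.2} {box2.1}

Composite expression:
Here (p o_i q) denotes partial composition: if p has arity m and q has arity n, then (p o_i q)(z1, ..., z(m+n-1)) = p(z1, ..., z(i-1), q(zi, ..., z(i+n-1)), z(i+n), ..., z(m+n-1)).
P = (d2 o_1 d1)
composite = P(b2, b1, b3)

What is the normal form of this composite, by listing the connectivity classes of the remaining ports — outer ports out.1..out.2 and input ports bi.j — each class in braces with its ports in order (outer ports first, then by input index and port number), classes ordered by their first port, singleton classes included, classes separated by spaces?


{out.1, out.2, b3.2} {b1.1, b2.1} {b1.2, b2.2} {b3.1}


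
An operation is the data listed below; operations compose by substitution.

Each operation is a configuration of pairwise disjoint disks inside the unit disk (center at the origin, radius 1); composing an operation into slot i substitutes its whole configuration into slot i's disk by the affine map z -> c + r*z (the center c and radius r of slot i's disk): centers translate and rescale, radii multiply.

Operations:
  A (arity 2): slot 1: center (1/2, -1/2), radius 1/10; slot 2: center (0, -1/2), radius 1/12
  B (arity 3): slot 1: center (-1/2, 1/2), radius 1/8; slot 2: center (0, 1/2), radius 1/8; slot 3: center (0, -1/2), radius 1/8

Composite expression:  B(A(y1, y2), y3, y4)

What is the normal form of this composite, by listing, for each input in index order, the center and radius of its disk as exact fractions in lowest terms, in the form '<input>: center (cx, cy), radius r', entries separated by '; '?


Affine substitution under B: radii multiply and y-centers shift.
input y1: applying the 2 nested substitutions gives center (-7/16, 7/16), radius 1/80
input y2: applying the 2 nested substitutions gives center (-1/2, 7/16), radius 1/96
input y3: applying the 1 nested substitution gives center (0, 1/2), radius 1/8
input y4: applying the 1 nested substitution gives center (0, -1/2), radius 1/8

y1: center (-7/16, 7/16), radius 1/80; y2: center (-1/2, 7/16), radius 1/96; y3: center (0, 1/2), radius 1/8; y4: center (0, -1/2), radius 1/8


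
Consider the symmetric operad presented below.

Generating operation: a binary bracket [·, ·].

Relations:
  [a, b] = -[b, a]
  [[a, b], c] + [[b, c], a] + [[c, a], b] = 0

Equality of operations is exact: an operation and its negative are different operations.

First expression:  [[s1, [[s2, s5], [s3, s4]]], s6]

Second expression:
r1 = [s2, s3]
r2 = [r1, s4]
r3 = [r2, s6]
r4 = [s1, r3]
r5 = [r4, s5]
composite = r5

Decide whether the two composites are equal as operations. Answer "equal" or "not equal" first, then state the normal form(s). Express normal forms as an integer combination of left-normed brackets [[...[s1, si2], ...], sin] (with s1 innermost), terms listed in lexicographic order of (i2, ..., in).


Reducing the first expression gives [[[[[s1, s2], s5], s3], s4], s6] - [[[[[s1, s2], s5], s4], s3], s6] - [[[[[s1, s3], s4], s2], s5], s6] + [[[[[s1, s3], s4], s5], s2], s6] + [[[[[s1, s4], s3], s2], s5], s6] - [[[[[s1, s4], s3], s5], s2], s6] - [[[[[s1, s5], s2], s3], s4], s6] + [[[[[s1, s5], s2], s4], s3], s6]
Reducing the second expression gives [[[[[s1, s2], s3], s4], s6], s5] - [[[[[s1, s3], s2], s4], s6], s5] - [[[[[s1, s4], s2], s3], s6], s5] + [[[[[s1, s4], s3], s2], s6], s5] - [[[[[s1, s6], s2], s3], s4], s5] + [[[[[s1, s6], s3], s2], s4], s5] + [[[[[s1, s6], s4], s2], s3], s5] - [[[[[s1, s6], s4], s3], s2], s5]
Distinct normal forms: not equal.

not equal; first: [[[[[s1, s2], s5], s3], s4], s6] - [[[[[s1, s2], s5], s4], s3], s6] - [[[[[s1, s3], s4], s2], s5], s6] + [[[[[s1, s3], s4], s5], s2], s6] + [[[[[s1, s4], s3], s2], s5], s6] - [[[[[s1, s4], s3], s5], s2], s6] - [[[[[s1, s5], s2], s3], s4], s6] + [[[[[s1, s5], s2], s4], s3], s6]; second: [[[[[s1, s2], s3], s4], s6], s5] - [[[[[s1, s3], s2], s4], s6], s5] - [[[[[s1, s4], s2], s3], s6], s5] + [[[[[s1, s4], s3], s2], s6], s5] - [[[[[s1, s6], s2], s3], s4], s5] + [[[[[s1, s6], s3], s2], s4], s5] + [[[[[s1, s6], s4], s2], s3], s5] - [[[[[s1, s6], s4], s3], s2], s5]


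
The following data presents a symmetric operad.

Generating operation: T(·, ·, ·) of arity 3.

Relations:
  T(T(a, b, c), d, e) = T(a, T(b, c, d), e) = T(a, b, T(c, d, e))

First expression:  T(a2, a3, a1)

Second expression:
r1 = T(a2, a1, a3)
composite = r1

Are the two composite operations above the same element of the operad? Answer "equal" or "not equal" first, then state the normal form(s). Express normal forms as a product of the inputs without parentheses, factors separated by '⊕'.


not equal — first a2 ⊕ a3 ⊕ a1, second a2 ⊕ a1 ⊕ a3

The first expression, normalized: a2 ⊕ a3 ⊕ a1
The second expression, normalized: a2 ⊕ a1 ⊕ a3
Distinct normal forms: not equal.


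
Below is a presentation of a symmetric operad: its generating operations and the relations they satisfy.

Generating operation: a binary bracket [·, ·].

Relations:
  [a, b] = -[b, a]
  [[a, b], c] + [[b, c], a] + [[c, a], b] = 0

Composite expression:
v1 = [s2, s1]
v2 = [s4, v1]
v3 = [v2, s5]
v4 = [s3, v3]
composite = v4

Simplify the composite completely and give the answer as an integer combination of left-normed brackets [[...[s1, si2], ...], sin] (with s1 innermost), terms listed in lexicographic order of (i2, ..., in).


-[[[[s1, s2], s4], s5], s3]

In the tensor algebra, words opening s1 carry the s1-anchored form.
Composite bracket: [s3, [[s4, [s2, s1]], s5]]
Under [a, b] = ab - ba we get 16 signed associative words (2^4 = 16).
Collect the words opening with s1:
  sign of s1s2s4s5s3 is -1, so it contributes -[[[[s1, s2], s4], s5], s3]


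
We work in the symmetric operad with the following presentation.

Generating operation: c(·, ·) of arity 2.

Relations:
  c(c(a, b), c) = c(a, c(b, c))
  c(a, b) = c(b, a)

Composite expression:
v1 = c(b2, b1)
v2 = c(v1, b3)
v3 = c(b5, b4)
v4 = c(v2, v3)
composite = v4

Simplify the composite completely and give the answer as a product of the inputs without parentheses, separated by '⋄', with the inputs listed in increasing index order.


b1 ⋄ b2 ⋄ b3 ⋄ b4 ⋄ b5

Any arrangement under c is one operation, so sort the b-inputs.
c(b2, b1) unparenthesizes to b2 ⋄ b1
c(c(b2, b1), b3) unparenthesizes to b2 ⋄ b1 ⋄ b3
c(b5, b4) unparenthesizes to b5 ⋄ b4
c(c(c(b2, b1), b3), c(b5, b4)) unparenthesizes to b2 ⋄ b1 ⋄ b3 ⋄ b5 ⋄ b4
putting the inputs in ascending order: b1 ⋄ b2 ⋄ b3 ⋄ b4 ⋄ b5
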